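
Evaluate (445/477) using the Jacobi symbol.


Compute (445/477) via quadratic reciprocity:
  reciprocity: (445/477) -> +(477/445)
  reduce: (32/445)
  pull out 2: (2/445) = -1  (since 445 mod 8 = 5)
  pull out 2: (2/445) = -1  (since 445 mod 8 = 5)
  pull out 2: (2/445) = -1  (since 445 mod 8 = 5)
  pull out 2: (2/445) = -1  (since 445 mod 8 = 5)
  pull out 2: (2/445) = -1  (since 445 mod 8 = 5)
  (1/445) = 1
Product of signs = -1

-1


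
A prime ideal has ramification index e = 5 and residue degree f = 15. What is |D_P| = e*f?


|D_P| = e * f
= 5 * 15
= 75

75


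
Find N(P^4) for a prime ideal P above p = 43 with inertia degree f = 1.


N(P^a) = p^(a*f)
= 43^(4*1)
= 43^4
= 3418801

3418801


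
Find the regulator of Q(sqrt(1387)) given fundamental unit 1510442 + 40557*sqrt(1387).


epsilon = 1510442 + 40557*sqrt(1387)
= 3.0209e+06
R = ln(3.0209e+06)
= 14.9211

14.9211


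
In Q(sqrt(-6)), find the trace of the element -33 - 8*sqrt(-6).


Tr(a + b*sqrt(d)) = (a + b*sqrt(d)) + (a - b*sqrt(d)) = 2a
= 2 * (-33)
= -66

-66


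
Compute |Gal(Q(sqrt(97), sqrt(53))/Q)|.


The 2 square roots of distinct primes are multiplicatively independent over Q,
so [K:Q] = 2^2 and Gal(K/Q) is isomorphic to (Z/2Z)^2.
|Gal| = 2^2 = 4

4


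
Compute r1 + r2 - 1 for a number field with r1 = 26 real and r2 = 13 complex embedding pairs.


By Dirichlet's unit theorem:
rank = r1 + r2 - 1
= 26 + 13 - 1
= 38

38


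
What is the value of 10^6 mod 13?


p = 13 is prime and the exponent is (p-1)/2 = 6, so by Euler's criterion 10^6 = (10/13) = +1 or -1 mod 13.
Compute by square-and-multiply:
  6 = 4 + 2 (binary 110)
  Repeated squaring mod 13: 10^1 = 10, 10^2 = 9, 10^4 = 3
  10^6 = 10^4 * 10^2 = 3 * 9 mod 13
    3 * 9 = 27 = 1 mod 13
  10^6 = 1 mod 13
Result 1: 10 is a quadratic residue mod 13.
10^6 mod 13 = 1

1


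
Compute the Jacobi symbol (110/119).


Compute (110/119) via quadratic reciprocity:
  pull out 2: (2/119) = +1  (since 119 mod 8 = 7)
  reciprocity: (55/119) -> -(119/55)
  reduce: (9/55)
  reciprocity: (9/55) -> +(55/9)
  reduce: (1/9)
  (1/9) = 1
Product of signs = -1

-1


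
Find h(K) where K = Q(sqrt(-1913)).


K = Q(sqrt(-1913)). d mod 4 = 3, so D = disc(K) = 4d = -7652
h(K) equals the number of primitive reduced positive-definite forms (a, b, c) = a*x^2 + b*x*y + c*y^2 with b^2 - 4ac = D,
where reduced means |b| <= a <= c, with b >= 0 whenever |b| = a or a = c, and primitive means gcd(a, b, c) = 1.
Reduced forces 3a^2 <= |D| = 7652, so 1 <= a <= 50; b must have the parity of D, and c = (b^2 - D)/(4a) must be an integer >= a.
Enumerate a = 1..50, b in [-a, a]:
  a=1: (1, 0, 1913)  [1]
  a=2: (2, 2, 957)  [1]
  a=3: (3, -2, 638), (3, 2, 638)  [2]
  a=4..5: none
  a=6: (6, -2, 319), (6, 2, 319)  [2]
  a=7..8: none
  a=9: (9, -4, 213), (9, 4, 213)  [2]
  a=10: none
  a=11: (11, -2, 174), (11, 2, 174)  [2]
  a=12..16: none
  a=17: (17, -10, 114), (17, 10, 114)  [2]
  a=18: (18, -14, 109), (18, 14, 109)  [2]
  a=19: (19, -10, 102), (19, 10, 102)  [2]
  a=20..21: none
  a=22: (22, -2, 87), (22, 2, 87)  [2]
  a=23..26: none
  a=27: (27, -4, 71), (27, 4, 71)  [2]
  a=28: none
  a=29: (29, -2, 66), (29, 2, 66)  [2]
  a=30: none
  a=31: (31, -6, 62), (31, 6, 62)  [2]
  a=32: none
  a=33: (33, -20, 61), (33, -2, 58), (33, 2, 58), (33, 20, 61)  [4]
  a=34: (34, -10, 57), (34, 10, 57)  [2]
  a=35..36: none
  a=37: (37, -28, 57), (37, 28, 57)  [2]
  a=38: (38, -10, 51), (38, 10, 51)  [2]
  a=39..46: none
  a=47: (47, -44, 51), (47, 44, 51)  [2]
  a=48..50: none
Total reduced forms: 1 + 1 + 2 + 2 + 2 + 2 + 2 + 2 + 2 + 2 + 2 + 2 + 2 + 4 + 2 + 2 + 2 + 2 = 36
h = 36

36


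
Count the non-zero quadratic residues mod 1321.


For prime p, the number of non-zero quadratic residues is (p-1)/2.
= (1321-1)/2
= 660

660


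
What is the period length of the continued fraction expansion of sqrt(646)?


Run the CF algorithm for sqrt(646).
a_0 = floor(sqrt(646)) = 25; set m_0=0, q_0=1.
Recurrence: m' = q*a - m,  q' = (d - m'^2)/q,  a' = floor((a_0 + m')/q').
  step 1: m=25, q=21, a=2
  step 2: m=17, q=17, a=2
  step 3: m=17, q=21, a=2
  step 4: m=25, q=1, a=50
a_4 = 2*a_0 = 50, so the period closes here.
sqrt(646) = [25; 2, 2, 2, 50]
Period length = 4

4


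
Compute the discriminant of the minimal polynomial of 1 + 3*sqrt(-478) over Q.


The element 1 + 3*sqrt(-478) has minimal polynomial:
x^2 - 2*x + 4303
Discriminant = (-2)^2 - 4*(4303)
= 4 - 17212
= -17208

-17208


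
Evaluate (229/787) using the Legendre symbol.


p = 787 is prime, so compute (229/787) with the reciprocity algorithm (Jacobi-symbol steps: pull out 2s via (2/n), flip via reciprocity, reduce):
  reciprocity: (229/787) -> +(787/229)
  reduce: (100/229)
  pull out 2: (2/229) = -1  (since 229 mod 8 = 5)
  pull out 2: (2/229) = -1  (since 229 mod 8 = 5)
  reciprocity: (25/229) -> +(229/25)
  reduce: (4/25)
  pull out 2: (2/25) = +1  (since 25 mod 8 = 1)
  pull out 2: (2/25) = +1  (since 25 mod 8 = 1)
  (1/25) = 1
Product of signs = 1
(229/787) = 1

1


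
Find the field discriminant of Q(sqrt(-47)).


For K = Q(sqrt(d)) with d squarefree: disc(K) = d if d = 1 mod 4, and disc(K) = 4d if d = 2 or 3 mod 4.
Here d = -47, and d mod 4 = 1.
d = 1 mod 4 (O_K = Z[(1+sqrt(d))/2]), so disc(K) = d = -47

-47


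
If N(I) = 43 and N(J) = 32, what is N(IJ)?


N(IJ) = N(I) * N(J)
= 43 * 32
= 1376

1376


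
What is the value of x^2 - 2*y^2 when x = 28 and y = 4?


x^2 - d*y^2
= 28^2 - 2*4^2
= 784 - 32
= 752

752


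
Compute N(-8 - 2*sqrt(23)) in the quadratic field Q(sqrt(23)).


N(a + b*sqrt(d)) = a^2 - d*b^2
= (-8)^2 - (23)*(-2)^2
= 64 - 92
= -28

-28


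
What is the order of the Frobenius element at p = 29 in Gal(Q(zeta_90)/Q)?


The Frobenius at p in Gal(Q(zeta_n)/Q) = (Z/nZ)* is the class of p, so its order is ord_90(29), the smallest k >= 1 with 29^k = 1 mod 90.
n = 90 = 2 * 3^2 * 5, phi(90) = 24; the order divides phi(n).
Divisors of 24: 1, 2, 3, 4, 6, 8, 12, 24
Repeated squaring mod 90: 29^1 = 29, 29^2 = 31, 29^4 = 61, 29^8 = 31, 29^16 = 61
Test divisors in increasing order:
  k=1: 29^1 = 29 mod 90
  k=2: 29^2 = 31 mod 90
  k=3: 29^3 = 31 * 29 = 89 mod 90
  k=4: 29^4 = 61 mod 90
  k=6: 29^6 = 61 * 31 = 1 mod 90  <- first divisor giving 1
Order = 6

6


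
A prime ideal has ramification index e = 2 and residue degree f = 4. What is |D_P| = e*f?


|D_P| = e * f
= 2 * 4
= 8

8


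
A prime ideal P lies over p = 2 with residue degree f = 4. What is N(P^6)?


N(P^a) = p^(a*f)
= 2^(6*4)
= 2^24
= 16777216

16777216


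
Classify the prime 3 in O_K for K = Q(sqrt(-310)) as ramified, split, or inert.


K = Q(sqrt(-310)). Since d mod 4 = 2, disc(K) = -1240.
Check p | disc: -1240 mod 3 = 2.
p does not divide disc. Compute Legendre symbol (d/p):
2^((3-1)/2) mod 3 = -1
(d/p) = -1, so p is inert: (p) stays prime with e=1, f=2, g=1.
Therefore p is inert.

inert


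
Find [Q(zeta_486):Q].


The degree equals Euler's totient phi(486).
486 = 2 * 3^5
phi(486) = 162

162


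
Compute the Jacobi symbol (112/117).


Compute (112/117) via quadratic reciprocity:
  pull out 2: (2/117) = -1  (since 117 mod 8 = 5)
  pull out 2: (2/117) = -1  (since 117 mod 8 = 5)
  pull out 2: (2/117) = -1  (since 117 mod 8 = 5)
  pull out 2: (2/117) = -1  (since 117 mod 8 = 5)
  reciprocity: (7/117) -> +(117/7)
  reduce: (5/7)
  reciprocity: (5/7) -> +(7/5)
  reduce: (2/5)
  pull out 2: (2/5) = -1  (since 5 mod 8 = 5)
  (1/5) = 1
Product of signs = -1

-1


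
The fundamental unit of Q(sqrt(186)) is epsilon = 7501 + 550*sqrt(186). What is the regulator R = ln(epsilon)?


epsilon = 7501 + 550*sqrt(186)
= 15001.9999
R = ln(15001.9999)
= 9.6159

9.6159


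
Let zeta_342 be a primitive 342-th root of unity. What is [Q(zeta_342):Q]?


The degree equals Euler's totient phi(342).
342 = 2 * 3^2 * 19
phi(342) = 108

108


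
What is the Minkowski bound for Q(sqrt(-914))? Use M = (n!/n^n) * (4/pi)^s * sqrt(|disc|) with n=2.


d = -914, d mod 4 = 2, so disc(K) = 4d = -3656; |disc(K)| = 3656
Imaginary quadratic field, so n = 2, s = r2 = 1, r1 = 0
M = (n!/n^n) * (4/pi)^s * sqrt(|disc(K)|) = (2!/2^2) * (4/pi)^1 * sqrt(3656)
= 0.5 * 1.273240 * 60.464866
= 38.4931

38.4931


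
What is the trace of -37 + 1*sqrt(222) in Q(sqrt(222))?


Tr(a + b*sqrt(d)) = (a + b*sqrt(d)) + (a - b*sqrt(d)) = 2a
= 2 * (-37)
= -74

-74


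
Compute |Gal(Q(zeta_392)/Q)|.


|Gal(Q(zeta_392)/Q)| = phi(392)
= 168

168


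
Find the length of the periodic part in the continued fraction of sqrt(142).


Run the CF algorithm for sqrt(142).
a_0 = floor(sqrt(142)) = 11; set m_0=0, q_0=1.
Recurrence: m' = q*a - m,  q' = (d - m'^2)/q,  a' = floor((a_0 + m')/q').
  step 1: m=11, q=21, a=1
  step 2: m=10, q=2, a=10
  step 3: m=10, q=21, a=1
  step 4: m=11, q=1, a=22
a_4 = 2*a_0 = 22, so the period closes here.
sqrt(142) = [11; 1, 10, 1, 22]
Period length = 4

4


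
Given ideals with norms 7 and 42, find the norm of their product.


N(IJ) = N(I) * N(J)
= 7 * 42
= 294

294


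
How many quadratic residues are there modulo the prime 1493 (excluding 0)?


For prime p, the number of non-zero quadratic residues is (p-1)/2.
= (1493-1)/2
= 746

746


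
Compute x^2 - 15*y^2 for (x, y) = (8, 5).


x^2 - d*y^2
= 8^2 - 15*5^2
= 64 - 375
= -311

-311


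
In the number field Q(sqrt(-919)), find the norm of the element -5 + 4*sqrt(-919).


N(a + b*sqrt(d)) = a^2 - d*b^2
= (-5)^2 - (-919)*(4)^2
= 25 + 14704
= 14729

14729


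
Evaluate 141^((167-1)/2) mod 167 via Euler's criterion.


p = 167 is prime and the exponent is (p-1)/2 = 83, so by Euler's criterion 141^83 = (141/167) = +1 or -1 mod 167.
Compute by square-and-multiply:
  83 = 64 + 16 + 2 + 1 (binary 1010011)
  Repeated squaring mod 167: 141^1 = 141, 141^2 = 8, 141^4 = 64, 141^8 = 88, 141^16 = 62, 141^32 = 3, 141^64 = 9
  141^83 = 141^64 * 141^16 * 141^2 * 141^1 = 9 * 62 * 8 * 141 mod 167
    9 * 62 = 558 = 57 mod 167
    57 * 8 = 456 = 122 mod 167
    122 * 141 = 17202 = 1 mod 167
  141^83 = 1 mod 167
Result 1: 141 is a quadratic residue mod 167.
141^83 mod 167 = 1

1


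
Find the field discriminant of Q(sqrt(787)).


For K = Q(sqrt(d)) with d squarefree: disc(K) = d if d = 1 mod 4, and disc(K) = 4d if d = 2 or 3 mod 4.
Here d = 787, and d mod 4 = 3.
d = 3 mod 4, not 1 (O_K = Z[sqrt(d)]), so disc(K) = 4d = 4 * (787) = 3148

3148


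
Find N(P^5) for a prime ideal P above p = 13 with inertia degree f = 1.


N(P^a) = p^(a*f)
= 13^(5*1)
= 13^5
= 371293

371293


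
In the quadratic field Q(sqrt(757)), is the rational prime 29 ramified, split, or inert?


K = Q(sqrt(757)). Since d mod 4 = 1, disc(K) = 757.
Check p | disc: 757 mod 29 = 3.
p does not divide disc. Compute Legendre symbol (d/p):
3^((29-1)/2) mod 29 = -1
(d/p) = -1, so p is inert: (p) stays prime with e=1, f=2, g=1.
Therefore p is inert.

inert


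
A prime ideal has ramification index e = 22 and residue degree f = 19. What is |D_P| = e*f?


|D_P| = e * f
= 22 * 19
= 418

418


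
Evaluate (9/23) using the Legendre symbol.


p = 23 is prime, so compute (9/23) with the reciprocity algorithm (Jacobi-symbol steps: pull out 2s via (2/n), flip via reciprocity, reduce):
  reciprocity: (9/23) -> +(23/9)
  reduce: (5/9)
  reciprocity: (5/9) -> +(9/5)
  reduce: (4/5)
  pull out 2: (2/5) = -1  (since 5 mod 8 = 5)
  pull out 2: (2/5) = -1  (since 5 mod 8 = 5)
  (1/5) = 1
Product of signs = 1
(9/23) = 1

1


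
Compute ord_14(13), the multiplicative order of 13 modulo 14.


We want ord_14(13), the smallest k >= 1 with 13^k = 1 mod 14.
n = 14 = 2 * 7, phi(14) = 6; the order divides phi(n).
Divisors of 6: 1, 2, 3, 6
Repeated squaring mod 14: 13^1 = 13, 13^2 = 1, 13^4 = 1
Test divisors in increasing order:
  k=1: 13^1 = 13 mod 14
  k=2: 13^2 = 1 mod 14  <- first divisor giving 1
Order = 2

2


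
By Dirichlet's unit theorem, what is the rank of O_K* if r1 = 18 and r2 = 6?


By Dirichlet's unit theorem:
rank = r1 + r2 - 1
= 18 + 6 - 1
= 23

23


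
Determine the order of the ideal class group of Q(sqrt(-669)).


K = Q(sqrt(-669)). d mod 4 = 3, so D = disc(K) = 4d = -2676
h(K) equals the number of primitive reduced positive-definite forms (a, b, c) = a*x^2 + b*x*y + c*y^2 with b^2 - 4ac = D,
where reduced means |b| <= a <= c, with b >= 0 whenever |b| = a or a = c, and primitive means gcd(a, b, c) = 1.
Reduced forces 3a^2 <= |D| = 2676, so 1 <= a <= 29; b must have the parity of D, and c = (b^2 - D)/(4a) must be an integer >= a.
Enumerate a = 1..29, b in [-a, a]:
  a=1: (1, 0, 669)  [1]
  a=2: (2, 2, 335)  [1]
  a=3: (3, 0, 223)  [1]
  a=4: none
  a=5: (5, -2, 134), (5, 2, 134)  [2]
  a=6: (6, 6, 113)  [1]
  a=7..9: none
  a=10: (10, -2, 67), (10, 2, 67)  [2]
  a=11..14: none
  a=15: (15, -12, 47), (15, 12, 47)  [2]
  a=16..24: none
  a=25: (25, -18, 30), (25, 18, 30)  [2]
  a=26..29: none
Total reduced forms: 1 + 1 + 1 + 2 + 1 + 2 + 2 + 2 = 12
h = 12

12


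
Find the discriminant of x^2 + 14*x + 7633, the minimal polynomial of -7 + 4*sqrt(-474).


The element -7 + 4*sqrt(-474) has minimal polynomial:
x^2 + 14*x + 7633
Discriminant = (14)^2 - 4*(7633)
= 196 - 30532
= -30336

-30336


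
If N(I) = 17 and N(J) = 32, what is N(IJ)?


N(IJ) = N(I) * N(J)
= 17 * 32
= 544

544


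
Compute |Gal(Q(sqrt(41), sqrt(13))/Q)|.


The 2 square roots of distinct primes are multiplicatively independent over Q,
so [K:Q] = 2^2 and Gal(K/Q) is isomorphic to (Z/2Z)^2.
|Gal| = 2^2 = 4

4


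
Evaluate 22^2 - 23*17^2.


x^2 - d*y^2
= 22^2 - 23*17^2
= 484 - 6647
= -6163

-6163


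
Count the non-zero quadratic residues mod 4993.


For prime p, the number of non-zero quadratic residues is (p-1)/2.
= (4993-1)/2
= 2496

2496


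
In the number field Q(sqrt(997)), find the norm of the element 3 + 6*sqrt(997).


N(a + b*sqrt(d)) = a^2 - d*b^2
= (3)^2 - (997)*(6)^2
= 9 - 35892
= -35883

-35883


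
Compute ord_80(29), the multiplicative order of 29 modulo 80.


We want ord_80(29), the smallest k >= 1 with 29^k = 1 mod 80.
n = 80 = 2^4 * 5, phi(80) = 32; the order divides phi(n).
Divisors of 32: 1, 2, 4, 8, 16, 32
Repeated squaring mod 80: 29^1 = 29, 29^2 = 41, 29^4 = 1, 29^8 = 1, 29^16 = 1, 29^32 = 1
Test divisors in increasing order:
  k=1: 29^1 = 29 mod 80
  k=2: 29^2 = 41 mod 80
  k=4: 29^4 = 1 mod 80  <- first divisor giving 1
Order = 4

4


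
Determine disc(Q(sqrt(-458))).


For K = Q(sqrt(d)) with d squarefree: disc(K) = d if d = 1 mod 4, and disc(K) = 4d if d = 2 or 3 mod 4.
Here d = -458, and d mod 4 = 2.
d = 2 mod 4, not 1 (O_K = Z[sqrt(d)]), so disc(K) = 4d = 4 * (-458) = -1832

-1832


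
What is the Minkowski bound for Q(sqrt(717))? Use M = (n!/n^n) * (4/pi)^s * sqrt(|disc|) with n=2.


d = 717, d mod 4 = 1, so disc(K) = d = 717; |disc(K)| = 717
Real quadratic field, so n = 2, s = r2 = 0, r1 = 2
M = (n!/n^n) * (4/pi)^s * sqrt(|disc(K)|) = (2!/2^2) * (4/pi)^0 * sqrt(717)
= 0.5 * 1.000000 * 26.776856
= 13.3884

13.3884


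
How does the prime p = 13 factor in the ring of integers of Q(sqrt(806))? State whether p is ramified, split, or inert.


K = Q(sqrt(806)). Since d mod 4 = 2, disc(K) = 3224.
Check p | disc: 3224 mod 13 = 0.
p divides disc, so p ramifies: (p) = P^2 with e=2, f=1, g=1.
Therefore p is ramified.

ramified


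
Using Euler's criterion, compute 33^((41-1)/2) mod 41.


p = 41 is prime and the exponent is (p-1)/2 = 20, so by Euler's criterion 33^20 = (33/41) = +1 or -1 mod 41.
Compute by square-and-multiply:
  20 = 16 + 4 (binary 10100)
  Repeated squaring mod 41: 33^1 = 33, 33^2 = 23, 33^4 = 37, 33^8 = 16, 33^16 = 10
  33^20 = 33^16 * 33^4 = 10 * 37 mod 41
    10 * 37 = 370 = 1 mod 41
  33^20 = 1 mod 41
Result 1: 33 is a quadratic residue mod 41.
33^20 mod 41 = 1

1


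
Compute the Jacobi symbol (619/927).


Compute (619/927) via quadratic reciprocity:
  reciprocity: (619/927) -> -(927/619)
  reduce: (308/619)
  pull out 2: (2/619) = -1  (since 619 mod 8 = 3)
  pull out 2: (2/619) = -1  (since 619 mod 8 = 3)
  reciprocity: (77/619) -> +(619/77)
  reduce: (3/77)
  reciprocity: (3/77) -> +(77/3)
  reduce: (2/3)
  pull out 2: (2/3) = -1  (since 3 mod 8 = 3)
  (1/3) = 1
Product of signs = 1

1


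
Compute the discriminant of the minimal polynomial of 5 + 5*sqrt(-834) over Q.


The element 5 + 5*sqrt(-834) has minimal polynomial:
x^2 - 10*x + 20875
Discriminant = (-10)^2 - 4*(20875)
= 100 - 83500
= -83400

-83400


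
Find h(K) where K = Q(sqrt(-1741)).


K = Q(sqrt(-1741)). d mod 4 = 3, so D = disc(K) = 4d = -6964
h(K) equals the number of primitive reduced positive-definite forms (a, b, c) = a*x^2 + b*x*y + c*y^2 with b^2 - 4ac = D,
where reduced means |b| <= a <= c, with b >= 0 whenever |b| = a or a = c, and primitive means gcd(a, b, c) = 1.
Reduced forces 3a^2 <= |D| = 6964, so 1 <= a <= 48; b must have the parity of D, and c = (b^2 - D)/(4a) must be an integer >= a.
Enumerate a = 1..48, b in [-a, a]:
  a=1: (1, 0, 1741)  [1]
  a=2: (2, 2, 871)  [1]
  a=3..4: none
  a=5: (5, -4, 349), (5, 4, 349)  [2]
  a=6: none
  a=7: (7, -6, 250), (7, 6, 250)  [2]
  a=8..9: none
  a=10: (10, -6, 175), (10, 6, 175)  [2]
  a=11..12: none
  a=13: (13, -2, 134), (13, 2, 134)  [2]
  a=14: (14, -6, 125), (14, 6, 125)  [2]
  a=15..18: none
  a=19: (19, -16, 95), (19, 16, 95)  [2]
  a=20..24: none
  a=25: (25, -6, 70), (25, 6, 70)  [2]
  a=26: (26, -2, 67), (26, 2, 67)  [2]
  a=27..28: none
  a=29: (29, -24, 65), (29, 24, 65)  [2]
  a=30..34: none
  a=35: (35, -34, 58), (35, -6, 50), (35, 6, 50), (35, 34, 58)  [4]
  a=36..37: none
  a=38: (38, -22, 49), (38, 22, 49)  [2]
  a=39..48: none
Total reduced forms: 1 + 1 + 2 + 2 + 2 + 2 + 2 + 2 + 2 + 2 + 2 + 4 + 2 = 26
h = 26

26


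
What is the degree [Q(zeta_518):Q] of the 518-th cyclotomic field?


The degree equals Euler's totient phi(518).
518 = 2 * 7 * 37
phi(518) = 216

216


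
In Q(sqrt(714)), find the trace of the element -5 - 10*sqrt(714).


Tr(a + b*sqrt(d)) = (a + b*sqrt(d)) + (a - b*sqrt(d)) = 2a
= 2 * (-5)
= -10

-10


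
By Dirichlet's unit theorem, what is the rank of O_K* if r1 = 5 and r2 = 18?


By Dirichlet's unit theorem:
rank = r1 + r2 - 1
= 5 + 18 - 1
= 22

22


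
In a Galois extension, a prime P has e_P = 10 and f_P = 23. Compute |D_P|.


|D_P| = e * f
= 10 * 23
= 230

230


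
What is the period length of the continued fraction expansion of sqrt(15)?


Run the CF algorithm for sqrt(15).
a_0 = floor(sqrt(15)) = 3; set m_0=0, q_0=1.
Recurrence: m' = q*a - m,  q' = (d - m'^2)/q,  a' = floor((a_0 + m')/q').
  step 1: m=3, q=6, a=1
  step 2: m=3, q=1, a=6
a_2 = 2*a_0 = 6, so the period closes here.
sqrt(15) = [3; 1, 6]
Period length = 2

2


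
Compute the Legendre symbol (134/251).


p = 251 is prime, so compute (134/251) with the reciprocity algorithm (Jacobi-symbol steps: pull out 2s via (2/n), flip via reciprocity, reduce):
  pull out 2: (2/251) = -1  (since 251 mod 8 = 3)
  reciprocity: (67/251) -> -(251/67)
  reduce: (50/67)
  pull out 2: (2/67) = -1  (since 67 mod 8 = 3)
  reciprocity: (25/67) -> +(67/25)
  reduce: (17/25)
  reciprocity: (17/25) -> +(25/17)
  reduce: (8/17)
  pull out 2: (2/17) = +1  (since 17 mod 8 = 1)
  pull out 2: (2/17) = +1  (since 17 mod 8 = 1)
  pull out 2: (2/17) = +1  (since 17 mod 8 = 1)
  (1/17) = 1
Product of signs = -1
(134/251) = -1

-1


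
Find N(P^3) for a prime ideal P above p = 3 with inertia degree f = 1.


N(P^a) = p^(a*f)
= 3^(3*1)
= 3^3
= 27

27


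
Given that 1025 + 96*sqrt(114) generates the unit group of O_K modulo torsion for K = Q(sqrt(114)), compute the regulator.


epsilon = 1025 + 96*sqrt(114)
= 2049.9995
R = ln(2049.9995)
= 7.6256

7.6256


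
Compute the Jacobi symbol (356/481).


Compute (356/481) via quadratic reciprocity:
  pull out 2: (2/481) = +1  (since 481 mod 8 = 1)
  pull out 2: (2/481) = +1  (since 481 mod 8 = 1)
  reciprocity: (89/481) -> +(481/89)
  reduce: (36/89)
  pull out 2: (2/89) = +1  (since 89 mod 8 = 1)
  pull out 2: (2/89) = +1  (since 89 mod 8 = 1)
  reciprocity: (9/89) -> +(89/9)
  reduce: (8/9)
  pull out 2: (2/9) = +1  (since 9 mod 8 = 1)
  pull out 2: (2/9) = +1  (since 9 mod 8 = 1)
  pull out 2: (2/9) = +1  (since 9 mod 8 = 1)
  (1/9) = 1
Product of signs = 1

1


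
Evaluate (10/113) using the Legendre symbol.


p = 113 is prime, so compute (10/113) with the reciprocity algorithm (Jacobi-symbol steps: pull out 2s via (2/n), flip via reciprocity, reduce):
  pull out 2: (2/113) = +1  (since 113 mod 8 = 1)
  reciprocity: (5/113) -> +(113/5)
  reduce: (3/5)
  reciprocity: (3/5) -> +(5/3)
  reduce: (2/3)
  pull out 2: (2/3) = -1  (since 3 mod 8 = 3)
  (1/3) = 1
Product of signs = -1
(10/113) = -1

-1


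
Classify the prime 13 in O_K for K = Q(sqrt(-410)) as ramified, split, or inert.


K = Q(sqrt(-410)). Since d mod 4 = 2, disc(K) = -1640.
Check p | disc: -1640 mod 13 = 11.
p does not divide disc. Compute Legendre symbol (d/p):
6^((13-1)/2) mod 13 = -1
(d/p) = -1, so p is inert: (p) stays prime with e=1, f=2, g=1.
Therefore p is inert.

inert


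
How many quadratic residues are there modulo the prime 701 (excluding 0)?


For prime p, the number of non-zero quadratic residues is (p-1)/2.
= (701-1)/2
= 350

350


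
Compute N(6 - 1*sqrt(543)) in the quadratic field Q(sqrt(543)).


N(a + b*sqrt(d)) = a^2 - d*b^2
= (6)^2 - (543)*(-1)^2
= 36 - 543
= -507

-507


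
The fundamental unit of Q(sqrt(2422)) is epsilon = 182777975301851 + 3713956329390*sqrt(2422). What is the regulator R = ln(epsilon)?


epsilon = 182777975301851 + 3713956329390*sqrt(2422)
= 3.6556e+14
R = ln(3.6556e+14)
= 33.5324

33.5324


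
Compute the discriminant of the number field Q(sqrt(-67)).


For K = Q(sqrt(d)) with d squarefree: disc(K) = d if d = 1 mod 4, and disc(K) = 4d if d = 2 or 3 mod 4.
Here d = -67, and d mod 4 = 1.
d = 1 mod 4 (O_K = Z[(1+sqrt(d))/2]), so disc(K) = d = -67

-67


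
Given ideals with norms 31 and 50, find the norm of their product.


N(IJ) = N(I) * N(J)
= 31 * 50
= 1550

1550


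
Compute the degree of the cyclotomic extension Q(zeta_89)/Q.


The degree equals Euler's totient phi(89).
89 = 89
phi(89) = 88

88


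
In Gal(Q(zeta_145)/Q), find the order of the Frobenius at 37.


The Frobenius at p in Gal(Q(zeta_n)/Q) = (Z/nZ)* is the class of p, so its order is ord_145(37), the smallest k >= 1 with 37^k = 1 mod 145.
n = 145 = 5 * 29, phi(145) = 112; the order divides phi(n).
Divisors of 112: 1, 2, 4, 7, 8, 14, 16, 28, 56, 112
Repeated squaring mod 145: 37^1 = 37, 37^2 = 64, 37^4 = 36, 37^8 = 136, 37^16 = 81, 37^32 = 36, 37^64 = 136
Test divisors in increasing order:
  k=1: 37^1 = 37 mod 145
  k=2: 37^2 = 64 mod 145
  k=4: 37^4 = 36 mod 145
  k=7: 37^7 = 36 * 64 * 37 = 133 mod 145
  k=8: 37^8 = 136 mod 145
  k=14: 37^14 = 136 * 36 * 64 = 144 mod 145
  k=16: 37^16 = 81 mod 145
  k=28: 37^28 = 81 * 136 * 36 = 1 mod 145  <- first divisor giving 1
Order = 28

28


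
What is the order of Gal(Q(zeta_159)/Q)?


|Gal(Q(zeta_159)/Q)| = phi(159)
= 104

104


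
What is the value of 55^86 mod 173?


p = 173 is prime and the exponent is (p-1)/2 = 86, so by Euler's criterion 55^86 = (55/173) = +1 or -1 mod 173.
Compute by square-and-multiply:
  86 = 64 + 16 + 4 + 2 (binary 1010110)
  Repeated squaring mod 173: 55^1 = 55, 55^2 = 84, 55^4 = 136, 55^8 = 158, 55^16 = 52, 55^32 = 109, 55^64 = 117
  55^86 = 55^64 * 55^16 * 55^4 * 55^2 = 117 * 52 * 136 * 84 mod 173
    117 * 52 = 6084 = 29 mod 173
    29 * 136 = 3944 = 138 mod 173
    138 * 84 = 11592 = 1 mod 173
  55^86 = 1 mod 173
Result 1: 55 is a quadratic residue mod 173.
55^86 mod 173 = 1

1


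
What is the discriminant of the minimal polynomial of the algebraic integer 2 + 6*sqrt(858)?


The element 2 + 6*sqrt(858) has minimal polynomial:
x^2 - 4*x - 30884
Discriminant = (-4)^2 - 4*(-30884)
= 16 + 123536
= 123552

123552


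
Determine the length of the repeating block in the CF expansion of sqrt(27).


Run the CF algorithm for sqrt(27).
a_0 = floor(sqrt(27)) = 5; set m_0=0, q_0=1.
Recurrence: m' = q*a - m,  q' = (d - m'^2)/q,  a' = floor((a_0 + m')/q').
  step 1: m=5, q=2, a=5
  step 2: m=5, q=1, a=10
a_2 = 2*a_0 = 10, so the period closes here.
sqrt(27) = [5; 5, 10]
Period length = 2

2


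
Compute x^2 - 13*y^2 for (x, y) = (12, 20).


x^2 - d*y^2
= 12^2 - 13*20^2
= 144 - 5200
= -5056

-5056


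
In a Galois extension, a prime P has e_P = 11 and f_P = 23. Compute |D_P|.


|D_P| = e * f
= 11 * 23
= 253

253


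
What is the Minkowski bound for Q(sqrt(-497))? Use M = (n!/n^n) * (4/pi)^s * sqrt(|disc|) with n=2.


d = -497, d mod 4 = 3, so disc(K) = 4d = -1988; |disc(K)| = 1988
Imaginary quadratic field, so n = 2, s = r2 = 1, r1 = 0
M = (n!/n^n) * (4/pi)^s * sqrt(|disc(K)|) = (2!/2^2) * (4/pi)^1 * sqrt(1988)
= 0.5 * 1.273240 * 44.586994
= 28.3850

28.3850


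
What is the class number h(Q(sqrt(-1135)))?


K = Q(sqrt(-1135)). d mod 4 = 1, so D = disc(K) = d = -1135
h(K) equals the number of primitive reduced positive-definite forms (a, b, c) = a*x^2 + b*x*y + c*y^2 with b^2 - 4ac = D,
where reduced means |b| <= a <= c, with b >= 0 whenever |b| = a or a = c, and primitive means gcd(a, b, c) = 1.
Reduced forces 3a^2 <= |D| = 1135, so 1 <= a <= 19; b must have the parity of D, and c = (b^2 - D)/(4a) must be an integer >= a.
Enumerate a = 1..19, b in [-a, a]:
  a=1: (1, 1, 284)  [1]
  a=2: (2, -1, 142), (2, 1, 142)  [2]
  a=3: none
  a=4: (4, -1, 71), (4, 1, 71)  [2]
  a=5: (5, 5, 58)  [1]
  a=6..7: none
  a=8: (8, -7, 37), (8, 7, 37)  [2]
  a=9: none
  a=10: (10, -5, 29), (10, 5, 29)  [2]
  a=11: (11, -3, 26), (11, 3, 26)  [2]
  a=12: none
  a=13: (13, -3, 22), (13, 3, 22)  [2]
  a=14..15: none
  a=16: (16, -9, 19), (16, 9, 19)  [2]
  a=17: (17, -15, 20), (17, 15, 20)  [2]
  a=18..19: none
Total reduced forms: 1 + 2 + 2 + 1 + 2 + 2 + 2 + 2 + 2 + 2 = 18
h = 18

18


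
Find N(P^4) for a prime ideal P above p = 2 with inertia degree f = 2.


N(P^a) = p^(a*f)
= 2^(4*2)
= 2^8
= 256

256


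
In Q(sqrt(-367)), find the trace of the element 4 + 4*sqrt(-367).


Tr(a + b*sqrt(d)) = (a + b*sqrt(d)) + (a - b*sqrt(d)) = 2a
= 2 * (4)
= 8

8


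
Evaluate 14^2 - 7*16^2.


x^2 - d*y^2
= 14^2 - 7*16^2
= 196 - 1792
= -1596

-1596


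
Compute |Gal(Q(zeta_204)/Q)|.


|Gal(Q(zeta_204)/Q)| = phi(204)
= 64

64


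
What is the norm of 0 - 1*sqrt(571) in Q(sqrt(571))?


N(a + b*sqrt(d)) = a^2 - d*b^2
= (0)^2 - (571)*(-1)^2
= 0 - 571
= -571

-571


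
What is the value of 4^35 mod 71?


p = 71 is prime and the exponent is (p-1)/2 = 35, so by Euler's criterion 4^35 = (4/71) = +1 or -1 mod 71.
Compute by square-and-multiply:
  35 = 32 + 2 + 1 (binary 100011)
  Repeated squaring mod 71: 4^1 = 4, 4^2 = 16, 4^4 = 43, 4^8 = 3, 4^16 = 9, 4^32 = 10
  4^35 = 4^32 * 4^2 * 4^1 = 10 * 16 * 4 mod 71
    10 * 16 = 160 = 18 mod 71
    18 * 4 = 72 = 1 mod 71
  4^35 = 1 mod 71
Result 1: 4 is a quadratic residue mod 71.
4^35 mod 71 = 1

1


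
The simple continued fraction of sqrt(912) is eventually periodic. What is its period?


Run the CF algorithm for sqrt(912).
a_0 = floor(sqrt(912)) = 30; set m_0=0, q_0=1.
Recurrence: m' = q*a - m,  q' = (d - m'^2)/q,  a' = floor((a_0 + m')/q').
  step 1: m=30, q=12, a=5
  step 2: m=30, q=1, a=60
a_2 = 2*a_0 = 60, so the period closes here.
sqrt(912) = [30; 5, 60]
Period length = 2

2


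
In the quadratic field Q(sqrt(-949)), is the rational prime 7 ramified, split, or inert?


K = Q(sqrt(-949)). Since d mod 4 = 3, disc(K) = -3796.
Check p | disc: -3796 mod 7 = 5.
p does not divide disc. Compute Legendre symbol (d/p):
3^((7-1)/2) mod 7 = -1
(d/p) = -1, so p is inert: (p) stays prime with e=1, f=2, g=1.
Therefore p is inert.

inert


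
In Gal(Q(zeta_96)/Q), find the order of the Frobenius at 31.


The Frobenius at p in Gal(Q(zeta_n)/Q) = (Z/nZ)* is the class of p, so its order is ord_96(31), the smallest k >= 1 with 31^k = 1 mod 96.
n = 96 = 2^5 * 3, phi(96) = 32; the order divides phi(n).
Divisors of 32: 1, 2, 4, 8, 16, 32
Repeated squaring mod 96: 31^1 = 31, 31^2 = 1, 31^4 = 1, 31^8 = 1, 31^16 = 1, 31^32 = 1
Test divisors in increasing order:
  k=1: 31^1 = 31 mod 96
  k=2: 31^2 = 1 mod 96  <- first divisor giving 1
Order = 2

2


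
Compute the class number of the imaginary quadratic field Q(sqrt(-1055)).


K = Q(sqrt(-1055)). d mod 4 = 1, so D = disc(K) = d = -1055
h(K) equals the number of primitive reduced positive-definite forms (a, b, c) = a*x^2 + b*x*y + c*y^2 with b^2 - 4ac = D,
where reduced means |b| <= a <= c, with b >= 0 whenever |b| = a or a = c, and primitive means gcd(a, b, c) = 1.
Reduced forces 3a^2 <= |D| = 1055, so 1 <= a <= 18; b must have the parity of D, and c = (b^2 - D)/(4a) must be an integer >= a.
Enumerate a = 1..18, b in [-a, a]:
  a=1: (1, 1, 264)  [1]
  a=2: (2, -1, 132), (2, 1, 132)  [2]
  a=3: (3, -1, 88), (3, 1, 88)  [2]
  a=4: (4, -1, 66), (4, 1, 66)  [2]
  a=5: (5, 5, 54)  [1]
  a=6: (6, -5, 45), (6, -1, 44), (6, 1, 44), (6, 5, 45)  [4]
  a=7: (7, -3, 38), (7, 3, 38)  [2]
  a=8: (8, -1, 33), (8, 1, 33)  [2]
  a=9: (9, -5, 30), (9, 5, 30)  [2]
  a=10: (10, -5, 27), (10, 5, 27)  [2]
  a=11: (11, -1, 24), (11, 1, 24)  [2]
  a=12: (12, -7, 23), (12, -1, 22), (12, 1, 22), (12, 7, 23)  [4]
  a=13: none
  a=14: (14, -11, 21), (14, -3, 19), (14, 3, 19), (14, 11, 21)  [4]
  a=15: (15, -5, 18), (15, 5, 18)  [2]
  a=16: (16, -15, 20), (16, 15, 20)  [2]
  a=17: (17, -13, 18), (17, 13, 18)  [2]
  a=18: none
Total reduced forms: 1 + 2 + 2 + 2 + 1 + 4 + 2 + 2 + 2 + 2 + 2 + 4 + 4 + 2 + 2 + 2 = 36
h = 36

36


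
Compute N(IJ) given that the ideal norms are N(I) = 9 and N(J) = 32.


N(IJ) = N(I) * N(J)
= 9 * 32
= 288

288


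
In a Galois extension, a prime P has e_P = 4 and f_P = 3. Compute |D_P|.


|D_P| = e * f
= 4 * 3
= 12

12


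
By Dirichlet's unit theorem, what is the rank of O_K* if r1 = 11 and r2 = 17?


By Dirichlet's unit theorem:
rank = r1 + r2 - 1
= 11 + 17 - 1
= 27

27


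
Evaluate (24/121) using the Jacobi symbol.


Compute (24/121) via quadratic reciprocity:
  pull out 2: (2/121) = +1  (since 121 mod 8 = 1)
  pull out 2: (2/121) = +1  (since 121 mod 8 = 1)
  pull out 2: (2/121) = +1  (since 121 mod 8 = 1)
  reciprocity: (3/121) -> +(121/3)
  reduce: (1/3)
  (1/3) = 1
Product of signs = 1

1


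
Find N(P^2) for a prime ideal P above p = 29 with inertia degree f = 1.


N(P^a) = p^(a*f)
= 29^(2*1)
= 29^2
= 841

841


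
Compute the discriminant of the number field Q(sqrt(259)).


For K = Q(sqrt(d)) with d squarefree: disc(K) = d if d = 1 mod 4, and disc(K) = 4d if d = 2 or 3 mod 4.
Here d = 259, and d mod 4 = 3.
d = 3 mod 4, not 1 (O_K = Z[sqrt(d)]), so disc(K) = 4d = 4 * (259) = 1036

1036


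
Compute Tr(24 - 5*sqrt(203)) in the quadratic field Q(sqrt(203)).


Tr(a + b*sqrt(d)) = (a + b*sqrt(d)) + (a - b*sqrt(d)) = 2a
= 2 * (24)
= 48

48


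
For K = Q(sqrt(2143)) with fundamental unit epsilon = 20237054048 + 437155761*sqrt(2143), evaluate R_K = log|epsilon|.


epsilon = 20237054048 + 437155761*sqrt(2143)
= 4.0474e+10
R = ln(4.0474e+10)
= 24.4239

24.4239


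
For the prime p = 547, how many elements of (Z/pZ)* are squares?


For prime p, the number of non-zero quadratic residues is (p-1)/2.
= (547-1)/2
= 273

273


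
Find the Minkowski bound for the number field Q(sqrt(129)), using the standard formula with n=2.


d = 129, d mod 4 = 1, so disc(K) = d = 129; |disc(K)| = 129
Real quadratic field, so n = 2, s = r2 = 0, r1 = 2
M = (n!/n^n) * (4/pi)^s * sqrt(|disc(K)|) = (2!/2^2) * (4/pi)^0 * sqrt(129)
= 0.5 * 1.000000 * 11.357817
= 5.6789

5.6789


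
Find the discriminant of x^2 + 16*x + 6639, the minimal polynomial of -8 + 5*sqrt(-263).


The element -8 + 5*sqrt(-263) has minimal polynomial:
x^2 + 16*x + 6639
Discriminant = (16)^2 - 4*(6639)
= 256 - 26556
= -26300

-26300


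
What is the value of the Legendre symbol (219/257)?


p = 257 is prime, so compute (219/257) with the reciprocity algorithm (Jacobi-symbol steps: pull out 2s via (2/n), flip via reciprocity, reduce):
  reciprocity: (219/257) -> +(257/219)
  reduce: (38/219)
  pull out 2: (2/219) = -1  (since 219 mod 8 = 3)
  reciprocity: (19/219) -> -(219/19)
  reduce: (10/19)
  pull out 2: (2/19) = -1  (since 19 mod 8 = 3)
  reciprocity: (5/19) -> +(19/5)
  reduce: (4/5)
  pull out 2: (2/5) = -1  (since 5 mod 8 = 5)
  pull out 2: (2/5) = -1  (since 5 mod 8 = 5)
  (1/5) = 1
Product of signs = -1
(219/257) = -1

-1


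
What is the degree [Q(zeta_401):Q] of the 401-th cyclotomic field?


The degree equals Euler's totient phi(401).
401 = 401
phi(401) = 400

400


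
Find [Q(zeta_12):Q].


The degree equals Euler's totient phi(12).
12 = 2^2 * 3
phi(12) = 4

4


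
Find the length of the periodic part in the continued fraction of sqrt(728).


Run the CF algorithm for sqrt(728).
a_0 = floor(sqrt(728)) = 26; set m_0=0, q_0=1.
Recurrence: m' = q*a - m,  q' = (d - m'^2)/q,  a' = floor((a_0 + m')/q').
  step 1: m=26, q=52, a=1
  step 2: m=26, q=1, a=52
a_2 = 2*a_0 = 52, so the period closes here.
sqrt(728) = [26; 1, 52]
Period length = 2

2


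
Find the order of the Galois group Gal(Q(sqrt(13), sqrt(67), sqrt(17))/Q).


The 3 square roots of distinct primes are multiplicatively independent over Q,
so [K:Q] = 2^3 and Gal(K/Q) is isomorphic to (Z/2Z)^3.
|Gal| = 2^3 = 8

8


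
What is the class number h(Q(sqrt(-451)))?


K = Q(sqrt(-451)). d mod 4 = 1, so D = disc(K) = d = -451
h(K) equals the number of primitive reduced positive-definite forms (a, b, c) = a*x^2 + b*x*y + c*y^2 with b^2 - 4ac = D,
where reduced means |b| <= a <= c, with b >= 0 whenever |b| = a or a = c, and primitive means gcd(a, b, c) = 1.
Reduced forces 3a^2 <= |D| = 451, so 1 <= a <= 12; b must have the parity of D, and c = (b^2 - D)/(4a) must be an integer >= a.
Enumerate a = 1..12, b in [-a, a]:
  a=1: (1, 1, 113)  [1]
  a=2..4: none
  a=5: (5, -3, 23), (5, 3, 23)  [2]
  a=6: none
  a=7: (7, -5, 17), (7, 5, 17)  [2]
  a=8..10: none
  a=11: (11, 11, 13)  [1]
  a=12: none
Total reduced forms: 1 + 2 + 2 + 1 = 6
h = 6

6


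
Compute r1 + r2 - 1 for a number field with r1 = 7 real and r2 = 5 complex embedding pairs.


By Dirichlet's unit theorem:
rank = r1 + r2 - 1
= 7 + 5 - 1
= 11

11


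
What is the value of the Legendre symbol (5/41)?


p = 41 is prime, so compute (5/41) with the reciprocity algorithm (Jacobi-symbol steps: pull out 2s via (2/n), flip via reciprocity, reduce):
  reciprocity: (5/41) -> +(41/5)
  reduce: (1/5)
  (1/5) = 1
Product of signs = 1
(5/41) = 1

1


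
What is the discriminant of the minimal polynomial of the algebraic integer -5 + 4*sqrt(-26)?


The element -5 + 4*sqrt(-26) has minimal polynomial:
x^2 + 10*x + 441
Discriminant = (10)^2 - 4*(441)
= 100 - 1764
= -1664

-1664


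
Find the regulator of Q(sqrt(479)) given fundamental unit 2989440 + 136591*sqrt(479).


epsilon = 2989440 + 136591*sqrt(479)
= 5.9789e+06
R = ln(5.9789e+06)
= 15.6037

15.6037


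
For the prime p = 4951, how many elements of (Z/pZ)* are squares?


For prime p, the number of non-zero quadratic residues is (p-1)/2.
= (4951-1)/2
= 2475

2475


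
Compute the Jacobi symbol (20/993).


Compute (20/993) via quadratic reciprocity:
  pull out 2: (2/993) = +1  (since 993 mod 8 = 1)
  pull out 2: (2/993) = +1  (since 993 mod 8 = 1)
  reciprocity: (5/993) -> +(993/5)
  reduce: (3/5)
  reciprocity: (3/5) -> +(5/3)
  reduce: (2/3)
  pull out 2: (2/3) = -1  (since 3 mod 8 = 3)
  (1/3) = 1
Product of signs = -1

-1


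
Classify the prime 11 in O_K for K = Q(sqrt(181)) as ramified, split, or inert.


K = Q(sqrt(181)). Since d mod 4 = 1, disc(K) = 181.
Check p | disc: 181 mod 11 = 5.
p does not divide disc. Compute Legendre symbol (d/p):
5^((11-1)/2) mod 11 = 1
(d/p) = 1, so p splits: (p) = P*P' with e=1, f=1, g=2.
Therefore p is split.

split


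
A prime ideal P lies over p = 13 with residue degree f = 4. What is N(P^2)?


N(P^a) = p^(a*f)
= 13^(2*4)
= 13^8
= 815730721

815730721


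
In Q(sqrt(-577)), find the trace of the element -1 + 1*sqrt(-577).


Tr(a + b*sqrt(d)) = (a + b*sqrt(d)) + (a - b*sqrt(d)) = 2a
= 2 * (-1)
= -2

-2


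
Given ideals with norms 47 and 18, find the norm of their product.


N(IJ) = N(I) * N(J)
= 47 * 18
= 846

846


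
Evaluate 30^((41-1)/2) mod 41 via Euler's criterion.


p = 41 is prime and the exponent is (p-1)/2 = 20, so by Euler's criterion 30^20 = (30/41) = +1 or -1 mod 41.
Compute by square-and-multiply:
  20 = 16 + 4 (binary 10100)
  Repeated squaring mod 41: 30^1 = 30, 30^2 = 39, 30^4 = 4, 30^8 = 16, 30^16 = 10
  30^20 = 30^16 * 30^4 = 10 * 4 mod 41
    10 * 4 = 40 = 40 mod 41
  30^20 = 40 mod 41
Result 40 = p - 1 = -1 mod 41: 30 is a quadratic non-residue mod 41. As a residue in [0, p-1] the value is 40.
30^20 mod 41 = 40

40


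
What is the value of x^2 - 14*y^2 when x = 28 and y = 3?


x^2 - d*y^2
= 28^2 - 14*3^2
= 784 - 126
= 658

658


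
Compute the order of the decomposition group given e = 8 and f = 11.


|D_P| = e * f
= 8 * 11
= 88

88


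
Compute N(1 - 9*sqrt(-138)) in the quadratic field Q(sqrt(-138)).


N(a + b*sqrt(d)) = a^2 - d*b^2
= (1)^2 - (-138)*(-9)^2
= 1 + 11178
= 11179

11179


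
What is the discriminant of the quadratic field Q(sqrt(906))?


For K = Q(sqrt(d)) with d squarefree: disc(K) = d if d = 1 mod 4, and disc(K) = 4d if d = 2 or 3 mod 4.
Here d = 906, and d mod 4 = 2.
d = 2 mod 4, not 1 (O_K = Z[sqrt(d)]), so disc(K) = 4d = 4 * (906) = 3624

3624


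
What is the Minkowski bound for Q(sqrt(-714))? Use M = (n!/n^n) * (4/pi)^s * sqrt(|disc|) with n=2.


d = -714, d mod 4 = 2, so disc(K) = 4d = -2856; |disc(K)| = 2856
Imaginary quadratic field, so n = 2, s = r2 = 1, r1 = 0
M = (n!/n^n) * (4/pi)^s * sqrt(|disc(K)|) = (2!/2^2) * (4/pi)^1 * sqrt(2856)
= 0.5 * 1.273240 * 53.441557
= 34.0220

34.0220


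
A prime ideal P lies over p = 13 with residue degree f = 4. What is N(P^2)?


N(P^a) = p^(a*f)
= 13^(2*4)
= 13^8
= 815730721

815730721


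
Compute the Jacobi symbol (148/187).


Compute (148/187) via quadratic reciprocity:
  pull out 2: (2/187) = -1  (since 187 mod 8 = 3)
  pull out 2: (2/187) = -1  (since 187 mod 8 = 3)
  reciprocity: (37/187) -> +(187/37)
  reduce: (2/37)
  pull out 2: (2/37) = -1  (since 37 mod 8 = 5)
  (1/37) = 1
Product of signs = -1

-1


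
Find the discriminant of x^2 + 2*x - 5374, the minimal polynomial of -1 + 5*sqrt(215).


The element -1 + 5*sqrt(215) has minimal polynomial:
x^2 + 2*x - 5374
Discriminant = (2)^2 - 4*(-5374)
= 4 + 21496
= 21500

21500


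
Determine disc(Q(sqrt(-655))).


For K = Q(sqrt(d)) with d squarefree: disc(K) = d if d = 1 mod 4, and disc(K) = 4d if d = 2 or 3 mod 4.
Here d = -655, and d mod 4 = 1.
d = 1 mod 4 (O_K = Z[(1+sqrt(d))/2]), so disc(K) = d = -655

-655


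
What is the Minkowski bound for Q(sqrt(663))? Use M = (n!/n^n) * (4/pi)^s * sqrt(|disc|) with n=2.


d = 663, d mod 4 = 3, so disc(K) = 4d = 2652; |disc(K)| = 2652
Real quadratic field, so n = 2, s = r2 = 0, r1 = 2
M = (n!/n^n) * (4/pi)^s * sqrt(|disc(K)|) = (2!/2^2) * (4/pi)^0 * sqrt(2652)
= 0.5 * 1.000000 * 51.497573
= 25.7488

25.7488


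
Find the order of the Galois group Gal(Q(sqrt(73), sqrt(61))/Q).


The 2 square roots of distinct primes are multiplicatively independent over Q,
so [K:Q] = 2^2 and Gal(K/Q) is isomorphic to (Z/2Z)^2.
|Gal| = 2^2 = 4

4


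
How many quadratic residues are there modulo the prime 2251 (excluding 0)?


For prime p, the number of non-zero quadratic residues is (p-1)/2.
= (2251-1)/2
= 1125

1125


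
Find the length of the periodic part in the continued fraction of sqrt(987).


Run the CF algorithm for sqrt(987).
a_0 = floor(sqrt(987)) = 31; set m_0=0, q_0=1.
Recurrence: m' = q*a - m,  q' = (d - m'^2)/q,  a' = floor((a_0 + m')/q').
  step 1: m=31, q=26, a=2
  step 2: m=21, q=21, a=2
  step 3: m=21, q=26, a=2
  step 4: m=31, q=1, a=62
a_4 = 2*a_0 = 62, so the period closes here.
sqrt(987) = [31; 2, 2, 2, 62]
Period length = 4

4
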